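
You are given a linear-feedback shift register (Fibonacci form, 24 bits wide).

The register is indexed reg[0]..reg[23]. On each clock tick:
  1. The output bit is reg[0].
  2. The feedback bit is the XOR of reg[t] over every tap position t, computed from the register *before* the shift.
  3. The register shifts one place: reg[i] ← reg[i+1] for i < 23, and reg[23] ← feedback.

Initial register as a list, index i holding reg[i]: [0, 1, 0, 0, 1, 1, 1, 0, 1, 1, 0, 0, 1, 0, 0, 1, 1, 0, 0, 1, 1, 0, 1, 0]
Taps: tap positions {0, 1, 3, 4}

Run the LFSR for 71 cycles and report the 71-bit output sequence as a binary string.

01001110110010011001101001001001100011111101100000001110000100110010100

step | reg (before) | out | fb
   0 | 010011101100100110011010 | 0 | 0
   1 | 100111011001001100110100 | 1 | 1
   2 | 001110110010011001101001 | 0 | 0
   3 | 011101100100110011010010 | 0 | 0
   4 | 111011001001100110100100 | 1 | 1
   5 | 110110010011001101001001 | 1 | 0
   6 | 101100100110011010010010 | 1 | 0
   7 | 011001001100110100100100 | 0 | 1
   8 | 110010011001101001001001 | 1 | 1
   9 | 100100110011010010010011 | 1 | 0
  10 | 001001100110100100100110 | 0 | 0
  11 | 010011001101001001001100 | 0 | 0
  12 | 100110011010010010011000 | 1 | 1
  13 | 001100110100100100110001 | 0 | 1
  14 | 011001101001001001100011 | 0 | 1
  15 | 110011010010010011000111 | 1 | 1
  16 | 100110100100100110001111 | 1 | 1
  17 | 001101001001001100011111 | 0 | 1
  18 | 011010010010011000111111 | 0 | 0
  19 | 110100100100110001111110 | 1 | 1
  20 | 101001001001100011111101 | 1 | 1
  21 | 010010010011000111111011 | 0 | 0
  22 | 100100100110001111110110 | 1 | 0
  23 | 001001001100011111101100 | 0 | 0
  24 | 010010011000111111011000 | 0 | 0
  25 | 100100110001111110110000 | 1 | 0
  26 | 001001100011111101100000 | 0 | 0
  27 | 010011000111111011000000 | 0 | 0
  28 | 100110001111110110000000 | 1 | 1
  29 | 001100011111101100000001 | 0 | 1
  30 | 011000111111011000000011 | 0 | 1
  31 | 110001111110110000000111 | 1 | 0
  32 | 100011111101100000001110 | 1 | 0
  33 | 000111111011000000011100 | 0 | 0
  34 | 001111110110000000111000 | 0 | 0
  35 | 011111101100000001110000 | 0 | 1
  36 | 111111011000000011100001 | 1 | 0
  37 | 111110110000000111000010 | 1 | 0
  38 | 111101100000001110000100 | 1 | 1
  39 | 111011000000011100001001 | 1 | 1
  40 | 110110000000111000010011 | 1 | 0
  41 | 101100000001110000100110 | 1 | 0
  42 | 011000000011100001001100 | 0 | 1
  43 | 110000000111000010011001 | 1 | 0
  44 | 100000001110000100110010 | 1 | 1
  45 | 000000011100001001100101 | 0 | 0
  46 | 000000111000010011001010 | 0 | 0
  47 | 000001110000100110010100 | 0 | 0
  48 | 000011100001001100101000 | 0 | 1
  49 | 000111000010011001010001 | 0 | 0
  50 | 001110000100110010100010 | 0 | 0
  51 | 011100001001100101000100 | 0 | 0
  52 | 111000010011001010001000 | 1 | 0
  53 | 110000100110010100010000 | 1 | 0
  54 | 100001001100101000100000 | 1 | 1
  55 | 000010011001010001000001 | 0 | 1
  56 | 000100110010100010000011 | 0 | 1
  57 | 001001100101000100000111 | 0 | 0
  58 | 010011001010001000001110 | 0 | 0
  59 | 100110010100010000011100 | 1 | 1
  60 | 001100101000100000111001 | 0 | 1
  61 | 011001010001000001110011 | 0 | 1
  62 | 110010100010000011100111 | 1 | 1
  63 | 100101000100000111001111 | 1 | 0
  64 | 001010001000001110011110 | 0 | 1
  65 | 010100010000011100111101 | 0 | 0
  66 | 101000100000111001111010 | 1 | 1
  67 | 010001000001110011110101 | 0 | 1
  68 | 100010000011100111101011 | 1 | 0
  69 | 000100000111001111010110 | 0 | 1
  70 | 001000001110011110101101 | 0 | 0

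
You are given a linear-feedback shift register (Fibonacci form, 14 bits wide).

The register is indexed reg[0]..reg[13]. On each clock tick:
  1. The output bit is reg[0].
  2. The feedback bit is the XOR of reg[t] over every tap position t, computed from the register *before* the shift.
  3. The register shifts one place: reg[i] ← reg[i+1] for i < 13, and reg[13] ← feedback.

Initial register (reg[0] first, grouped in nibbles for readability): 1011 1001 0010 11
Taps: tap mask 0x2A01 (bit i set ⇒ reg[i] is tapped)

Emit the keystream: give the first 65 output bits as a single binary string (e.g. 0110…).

step | reg (before) | out | fb
   0 | 10111001001011 | 1 | 0
   1 | 01110010010110 | 0 | 0
   2 | 11100100101100 | 1 | 0
   3 | 11001001011000 | 1 | 0
   4 | 10010010110000 | 1 | 0
   5 | 00100101100000 | 0 | 0
   6 | 01001011000000 | 0 | 0
   7 | 10010110000000 | 1 | 1
   8 | 00101100000001 | 0 | 1
   9 | 01011000000011 | 0 | 1
  10 | 10110000000111 | 1 | 1
  11 | 01100000001111 | 0 | 0
  12 | 11000000011110 | 1 | 1
  13 | 10000000111101 | 1 | 0
  14 | 00000001111010 | 0 | 1
  15 | 00000011110101 | 0 | 1
  16 | 00000111101011 | 0 | 1
  17 | 00001111010111 | 0 | 1
  18 | 00011110101111 | 0 | 0
  19 | 00111101011110 | 0 | 0
  20 | 01111010111100 | 0 | 0
  21 | 11110101111000 | 1 | 0
  22 | 11101011110000 | 1 | 0
  23 | 11010111100000 | 1 | 1
  24 | 10101111000001 | 1 | 0
  25 | 01011110000010 | 0 | 0
  26 | 10111100000100 | 1 | 0
  27 | 01111000001000 | 0 | 0
  28 | 11110000010000 | 1 | 0
  29 | 11100000100000 | 1 | 1
  30 | 11000001000001 | 1 | 0
  31 | 10000010000010 | 1 | 1
  32 | 00000100000101 | 0 | 0
  33 | 00001000001010 | 0 | 0
  34 | 00010000010100 | 0 | 0
  35 | 00100000101000 | 0 | 0
  36 | 01000001010000 | 0 | 1
  37 | 10000010100001 | 1 | 0
  38 | 00000101000010 | 0 | 0
  39 | 00001010000100 | 0 | 1
  40 | 00010100001001 | 0 | 1
  41 | 00101000010011 | 0 | 0
  42 | 01010000100110 | 0 | 1
  43 | 10100001001101 | 1 | 1
  44 | 01000010011011 | 0 | 0
  45 | 10000100110110 | 1 | 1
  46 | 00001001101101 | 0 | 0
  47 | 00010011011010 | 0 | 1
  48 | 00100110110101 | 0 | 1
  49 | 01001101101011 | 0 | 1
  50 | 10011011010111 | 1 | 0
  51 | 00110110101110 | 0 | 1
  52 | 01101101011101 | 0 | 1
  53 | 11011010111011 | 1 | 1
  54 | 10110101110111 | 1 | 0
  55 | 01101011101110 | 0 | 1
  56 | 11010111011101 | 1 | 0
  57 | 10101110111010 | 1 | 0
  58 | 01011101110100 | 0 | 0
  59 | 10111011101000 | 1 | 1
  60 | 01110111010001 | 0 | 0
  61 | 11101110100010 | 1 | 1
  62 | 11011101000101 | 1 | 1
  63 | 10111010001011 | 1 | 0
  64 | 01110100010110 | 0 | 0

10111001001011000000011110101111000001000001010000100110110101110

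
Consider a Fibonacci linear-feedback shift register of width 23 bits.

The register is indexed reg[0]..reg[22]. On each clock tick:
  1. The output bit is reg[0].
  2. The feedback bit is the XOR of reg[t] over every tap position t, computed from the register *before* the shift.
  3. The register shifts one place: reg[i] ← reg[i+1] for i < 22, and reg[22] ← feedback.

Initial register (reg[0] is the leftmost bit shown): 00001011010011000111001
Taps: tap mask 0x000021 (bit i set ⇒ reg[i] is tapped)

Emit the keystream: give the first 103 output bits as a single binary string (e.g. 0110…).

tick  register→output (feedback)
  0  00001011010011000111001→0 (0)
  1  00010110100110001110010→0 (1)
  2  00101101001100011100101→0 (1)
  3  01011010011000111001011→0 (0)
  4  10110100110001110010110→1 (0)
  5  01101001100011100101100→0 (0)
  6  11010011000111001011000→1 (1)
  7  10100110001110010110001→1 (0)
  8  01001100011100101100010→0 (1)
  9  10011000111001011000101→1 (1)
 10  00110001110010110001011→0 (0)
 11  01100011100101100010110→0 (0)
 12  11000111001011000101100→1 (0)
 13  10001110010110001011000→1 (0)
 14  00011100101100010110000→0 (1)
 15  00111001011000101100001→0 (0)
 16  01110010110001011000010→0 (0)
 17  11100101100010110000100→1 (0)
 18  11001011000101100001000→1 (1)
 19  10010110001011000010001→1 (0)
 20  00101100010110000100010→0 (1)
 21  01011000101100001000101→0 (0)
 22  10110001011000010001010→1 (1)
 23  01100010110000100010101→0 (0)
 24  11000101100001000101010→1 (0)
 25  10001011000010001010100→1 (1)
 26  00010110000100010101001→0 (1)
 27  00101100001000101010011→0 (1)
 28  01011000010001010100111→0 (0)
 29  10110000100010101001110→1 (1)
 30  01100001000101010011101→0 (0)
 31  11000010001010100111010→1 (1)
 32  10000100010101001110101→1 (0)
 33  00001000101010011101010→0 (0)
 34  00010001010100111010100→0 (0)
 35  00100010101001110101000→0 (0)
 36  01000101010011101010000→0 (1)
 37  10001010100111010100001→1 (1)
 38  00010101001110101000011→0 (1)
 39  00101010011101010000111→0 (0)
 40  01010100111010100001110→0 (1)
 41  10101001110101000011101→1 (1)
 42  01010011101010000111011→0 (0)
 43  10100111010100001110110→1 (0)
 44  01001110101000011101100→0 (1)
 45  10011101010000111011001→1 (0)
 46  00111010100001110110010→0 (0)
 47  01110101000011101100100→0 (1)
 48  11101010000111011001001→1 (1)
 49  11010100001110110010011→1 (0)
 50  10101000011101100100110→1 (1)
 51  01010000111011001001101→0 (0)
 52  10100001110110010011010→1 (1)
 53  01000011101100100110101→0 (0)
 54  10000111011001001101010→1 (0)
 55  00001110110010011010100→0 (1)
 56  00011101100100110101001→0 (1)
 57  00111011001001101010011→0 (0)
 58  01110110010011010100110→0 (1)
 59  11101100100110101001101→1 (0)
 60  11011001001101010011010→1 (1)
 61  10110010011010100110101→1 (1)
 62  01100100110101001101011→0 (1)
 63  11001001101010011010111→1 (1)
 64  10010011010100110101111→1 (1)
 65  00100110101001101011111→0 (1)
 66  01001101010011010111111→0 (1)
 67  10011010100110101111111→1 (1)
 68  00110101001101011111111→0 (1)
 69  01101010011010111111111→0 (0)
 70  11010100110101111111110→1 (0)
 71  10101001101011111111100→1 (1)
 72  01010011010111111111001→0 (0)
 73  10100110101111111110010→1 (0)
 74  01001101011111111100100→0 (1)
 75  10011010111111111001001→1 (1)
 76  00110101111111110010011→0 (1)
 77  01101011111111100100111→0 (0)
 78  11010111111111001001110→1 (0)
 79  10101111111110010011100→1 (0)
 80  01011111111100100111000→0 (1)
 81  10111111111001001110001→1 (0)
 82  01111111110010011100010→0 (1)
 83  11111111100100111000101→1 (0)
 84  11111111001001110001010→1 (0)
 85  11111110010011100010100→1 (0)
 86  11111100100111000101000→1 (0)
 87  11111001001110001010000→1 (1)
 88  11110010011100010100001→1 (1)
 89  11100100111000101000011→1 (0)
 90  11001001110001010000110→1 (1)
 91  10010011100010100001101→1 (1)
 92  00100111000101000011011→0 (1)
 93  01001110001010000110111→0 (1)
 94  10011100010100001101111→1 (0)
 95  00111000101000011011110→0 (0)
 96  01110001010000110111100→0 (0)
 97  11100010100001101111000→1 (1)
 98  11000101000011011110001→1 (0)
 99  10001010000110111100010→1 (1)
100  00010100001101111000101→0 (1)
101  00101000011011110001011→0 (0)
102  01010000110111100010110→0 (0)

0000101101001100011100101100010110000100010101001110101000011101100100110101001101011111111100100111000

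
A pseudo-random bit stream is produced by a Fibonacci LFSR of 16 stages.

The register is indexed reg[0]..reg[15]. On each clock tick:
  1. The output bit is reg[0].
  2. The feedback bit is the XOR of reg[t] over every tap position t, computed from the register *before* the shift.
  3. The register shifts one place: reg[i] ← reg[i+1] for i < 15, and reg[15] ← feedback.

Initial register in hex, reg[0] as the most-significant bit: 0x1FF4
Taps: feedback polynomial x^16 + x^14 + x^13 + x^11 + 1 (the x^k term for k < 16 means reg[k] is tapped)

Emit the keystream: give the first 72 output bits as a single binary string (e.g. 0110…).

k : reg_k → out_k, fb_k
0: 0001111111110100 → 0, fb=0
1: 0011111111101000 → 0, fb=0
2: 0111111111010000 → 0, fb=1
3: 1111111110100001 → 1, fb=1
4: 1111111101000011 → 1, fb=0
5: 1111111010000110 → 1, fb=1
6: 1111110100001101 → 1, fb=0
7: 1111101000011010 → 1, fb=1
8: 1111010000110101 → 1, fb=1
9: 1110100001101011 → 1, fb=0
10: 1101000011010110 → 1, fb=0
11: 1010000110101100 → 1, fb=0
12: 0100001101011000 → 0, fb=1
13: 1000011010110001 → 1, fb=0
14: 0000110101100010 → 0, fb=1
15: 0001101011000101 → 0, fb=1
16: 0011010110001011 → 0, fb=1
17: 0110101100010111 → 0, fb=1
18: 1101011000101111 → 1, fb=1
19: 1010110001011111 → 1, fb=0
20: 0101100010111110 → 0, fb=1
21: 1011000101111101 → 1, fb=1
22: 0110001011111011 → 0, fb=0
23: 1100010111110110 → 1, fb=0
24: 1000101111101100 → 1, fb=0
25: 0001011111011000 → 0, fb=1
26: 0010111110110001 → 0, fb=1
27: 0101111101100011 → 0, fb=1
28: 1011111011000111 → 1, fb=1
29: 0111110110001111 → 0, fb=0
30: 1111101100011110 → 1, fb=0
31: 1111011000111100 → 1, fb=1
32: 1110110001111001 → 1, fb=0
33: 1101100011110010 → 1, fb=1
34: 1011000111100101 → 1, fb=0
35: 0110001111001010 → 0, fb=1
36: 1100011110010101 → 1, fb=1
37: 1000111100101011 → 1, fb=0
38: 0001111001010110 → 0, fb=1
39: 0011110010101101 → 0, fb=1
40: 0111100101011011 → 0, fb=0
41: 1111001010110110 → 1, fb=0
42: 1110010101101100 → 1, fb=0
43: 1100101011011000 → 1, fb=0
44: 1001010110110000 → 1, fb=0
45: 0010101101100000 → 0, fb=0
46: 0101011011000000 → 0, fb=0
47: 1010110110000000 → 1, fb=1
48: 0101101100000001 → 0, fb=0
49: 1011011000000010 → 1, fb=0
50: 0110110000000100 → 0, fb=1
51: 1101100000001001 → 1, fb=1
52: 1011000000010011 → 1, fb=1
53: 0110000000100111 → 0, fb=0
54: 1100000001001110 → 1, fb=1
55: 1000000010011101 → 1, fb=1
56: 0000000100111011 → 0, fb=0
57: 0000001001110110 → 0, fb=1
58: 0000010011101101 → 0, fb=1
59: 0000100111011011 → 0, fb=0
60: 0001001110110110 → 0, fb=1
61: 0010011101101101 → 0, fb=1
62: 0100111011011011 → 0, fb=0
63: 1001110110110110 → 1, fb=0
64: 0011101101101100 → 0, fb=1
65: 0111011011011001 → 0, fb=1
66: 1110110110110011 → 1, fb=1
67: 1101101101100111 → 1, fb=1
68: 1011011011001111 → 1, fb=1
69: 0110110110011111 → 0, fb=1
70: 1101101100111111 → 1, fb=0
71: 1011011001111110 → 1, fb=0

000111111111010000110101100010111110110001111001010110110000000100111011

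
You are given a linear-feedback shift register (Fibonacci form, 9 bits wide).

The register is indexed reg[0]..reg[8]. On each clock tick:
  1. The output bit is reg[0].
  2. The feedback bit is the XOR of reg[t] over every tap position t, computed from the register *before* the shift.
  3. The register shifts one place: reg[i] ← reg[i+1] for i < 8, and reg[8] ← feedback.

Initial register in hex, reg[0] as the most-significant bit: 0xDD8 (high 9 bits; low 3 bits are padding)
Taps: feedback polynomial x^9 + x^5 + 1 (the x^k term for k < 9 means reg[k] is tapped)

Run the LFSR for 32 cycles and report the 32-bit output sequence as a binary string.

11011101101101011000001011101111

step | reg (before) | out | fb
   0 | 110111011 | 1 | 0
   1 | 101110110 | 1 | 1
   2 | 011101101 | 0 | 1
   3 | 111011011 | 1 | 0
   4 | 110110110 | 1 | 1
   5 | 101101101 | 1 | 0
   6 | 011011010 | 0 | 1
   7 | 110110101 | 1 | 1
   8 | 101101011 | 1 | 0
   9 | 011010110 | 0 | 0
  10 | 110101100 | 1 | 0
  11 | 101011000 | 1 | 0
  12 | 010110000 | 0 | 0
  13 | 101100000 | 1 | 1
  14 | 011000001 | 0 | 0
  15 | 110000010 | 1 | 1
  16 | 100000101 | 1 | 1
  17 | 000001011 | 0 | 1
  18 | 000010111 | 0 | 0
  19 | 000101110 | 0 | 1
  20 | 001011101 | 0 | 1
  21 | 010111011 | 0 | 1
  22 | 101110111 | 1 | 1
  23 | 011101111 | 0 | 1
  24 | 111011111 | 1 | 0
  25 | 110111110 | 1 | 0
  26 | 101111100 | 1 | 0
  27 | 011111000 | 0 | 1
  28 | 111110001 | 1 | 1
  29 | 111100011 | 1 | 1
  30 | 111000111 | 1 | 1
  31 | 110001111 | 1 | 0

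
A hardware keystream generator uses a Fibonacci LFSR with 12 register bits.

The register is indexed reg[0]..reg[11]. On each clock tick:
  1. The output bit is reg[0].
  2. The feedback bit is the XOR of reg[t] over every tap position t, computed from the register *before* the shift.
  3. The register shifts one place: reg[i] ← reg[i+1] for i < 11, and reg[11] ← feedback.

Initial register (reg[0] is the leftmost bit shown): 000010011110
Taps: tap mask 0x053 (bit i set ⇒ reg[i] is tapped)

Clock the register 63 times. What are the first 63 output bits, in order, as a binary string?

tick  register→output (feedback)
  0  000010011110→0 (1)
  1  000100111101→0 (1)
  2  001001111011→0 (1)
  3  010011110111→0 (1)
  4  100111101111→1 (1)
  5  001111011111→0 (1)
  6  011110111111→0 (1)
  7  111101111111→1 (1)
  8  111011111111→1 (0)
  9  110111111110→1 (0)
 10  101111111100→1 (1)
 11  011111111001→0 (1)
 12  111111110011→1 (0)
 13  111111100110→1 (0)
 14  111111001100→1 (1)
 15  111110011001→1 (1)
 16  111100110011→1 (1)
 17  111001100111→1 (1)
 18  110011001111→1 (1)
 19  100110011111→1 (0)
 20  001100111110→0 (1)
 21  011001111101→0 (0)
 22  110011111010→1 (0)
 23  100111110100→1 (1)
 24  001111101001→0 (0)
 25  011111010010→0 (0)
 26  111110100100→1 (0)
 27  111101001000→1 (0)
 28  111010010000→1 (1)
 29  110100100001→1 (1)
 30  101001000011→1 (1)
 31  010010000111→0 (0)
 32  100100001110→1 (1)
 33  001000011101→0 (0)
 34  010000111010→0 (0)
 35  100001110100→1 (0)
 36  000011101000→0 (0)
 37  000111010000→0 (1)
 38  001110100001→0 (0)
 39  011101000010→0 (1)
 40  111010000101→1 (1)
 41  110100001011→1 (0)
 42  101000010110→1 (1)
 43  010000101101→0 (0)
 44  100001011010→1 (1)
 45  000010110101→0 (0)
 46  000101101010→0 (1)
 47  001011010101→0 (1)
 48  010110101011→0 (1)
 49  101101010111→1 (1)
 50  011010101111→0 (1)
 51  110101011111→1 (0)
 52  101010111110→1 (1)
 53  010101111101→0 (0)
 54  101011111010→1 (1)
 55  010111110101→0 (1)
 56  101111101011→1 (1)
 57  011111010111→0 (0)
 58  111110101110→1 (0)
 59  111101011100→1 (0)
 60  111010111000→1 (0)
 61  110101110000→1 (1)
 62  101011100001→1 (1)

000010011110111111110011001111101001000011101000010110101011111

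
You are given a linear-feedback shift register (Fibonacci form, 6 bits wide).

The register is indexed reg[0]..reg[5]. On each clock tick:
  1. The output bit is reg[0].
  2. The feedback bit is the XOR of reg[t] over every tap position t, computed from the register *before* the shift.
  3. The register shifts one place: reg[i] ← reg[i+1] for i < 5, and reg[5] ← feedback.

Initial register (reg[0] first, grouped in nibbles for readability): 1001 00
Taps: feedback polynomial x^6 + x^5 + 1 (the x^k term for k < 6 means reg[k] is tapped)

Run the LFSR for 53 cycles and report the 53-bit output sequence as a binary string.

10010011100010111100101000110000100000111111010101100

tick  register→output (feedback)
  0  100100→1 (1)
  1  001001→0 (1)
  2  010011→0 (1)
  3  100111→1 (0)
  4  001110→0 (0)
  5  011100→0 (0)
  6  111000→1 (1)
  7  110001→1 (0)
  8  100010→1 (1)
  9  000101→0 (1)
 10  001011→0 (1)
 11  010111→0 (1)
 12  101111→1 (0)
 13  011110→0 (0)
 14  111100→1 (1)
 15  111001→1 (0)
 16  110010→1 (1)
 17  100101→1 (0)
 18  001010→0 (0)
 19  010100→0 (0)
 20  101000→1 (1)
 21  010001→0 (1)
 22  100011→1 (0)
 23  000110→0 (0)
 24  001100→0 (0)
 25  011000→0 (0)
 26  110000→1 (1)
 27  100001→1 (0)
 28  000010→0 (0)
 29  000100→0 (0)
 30  001000→0 (0)
 31  010000→0 (0)
 32  100000→1 (1)
 33  000001→0 (1)
 34  000011→0 (1)
 35  000111→0 (1)
 36  001111→0 (1)
 37  011111→0 (1)
 38  111111→1 (0)
 39  111110→1 (1)
 40  111101→1 (0)
 41  111010→1 (1)
 42  110101→1 (0)
 43  101010→1 (1)
 44  010101→0 (1)
 45  101011→1 (0)
 46  010110→0 (0)
 47  101100→1 (1)
 48  011001→0 (1)
 49  110011→1 (0)
 50  100110→1 (1)
 51  001101→0 (1)
 52  011011→0 (1)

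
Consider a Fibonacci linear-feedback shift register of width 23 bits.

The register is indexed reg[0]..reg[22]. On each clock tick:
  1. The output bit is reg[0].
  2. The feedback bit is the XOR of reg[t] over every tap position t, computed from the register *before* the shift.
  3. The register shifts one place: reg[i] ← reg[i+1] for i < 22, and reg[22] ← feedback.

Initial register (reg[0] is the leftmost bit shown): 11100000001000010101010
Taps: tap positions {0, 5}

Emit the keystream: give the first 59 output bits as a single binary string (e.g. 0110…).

tick  register→output (feedback)
  0  11100000001000010101010→1 (1)
  1  11000000010000101010101→1 (1)
  2  10000000100001010101011→1 (1)
  3  00000001000010101010111→0 (0)
  4  00000010000101010101110→0 (0)
  5  00000100001010101011100→0 (1)
  6  00001000010101010111001→0 (0)
  7  00010000101010101110010→0 (0)
  8  00100001010101011100100→0 (0)
  9  01000010101010111001000→0 (0)
 10  10000101010101110010000→1 (0)
 11  00001010101011100100000→0 (0)
 12  00010101010111001000000→0 (1)
 13  00101010101110010000001→0 (0)
 14  01010101011100100000010→0 (1)
 15  10101010111001000000101→1 (1)
 16  01010101110010000001011→0 (1)
 17  10101011100100000010111→1 (1)
 18  01010111001000000101111→0 (1)
 19  10101110010000001011111→1 (0)
 20  01011100100000010111110→0 (1)
 21  10111001000000101111101→1 (1)
 22  01110010000001011111011→0 (0)
 23  11100100000010111110110→1 (0)
 24  11001000000101111101100→1 (1)
 25  10010000001011111011001→1 (1)
 26  00100000010111110110011→0 (0)
 27  01000000101111101100110→0 (0)
 28  10000001011111011001100→1 (1)
 29  00000010111110110011001→0 (0)
 30  00000101111101100110010→0 (1)
 31  00001011111011001100101→0 (0)
 32  00010111110110011001010→0 (1)
 33  00101111101100110010101→0 (1)
 34  01011111011001100101011→0 (1)
 35  10111110110011001010111→1 (0)
 36  01111101100110010101110→0 (1)
 37  11111011001100101011101→1 (1)
 38  11110110011001010111011→1 (0)
 39  11101100110010101110110→1 (0)
 40  11011001100101011101100→1 (1)
 41  10110011001010111011001→1 (1)
 42  01100110010101110110011→0 (1)
 43  11001100101011101100111→1 (0)
 44  10011001010111011001110→1 (1)
 45  00110010101110110011101→0 (0)
 46  01100101011101100111010→0 (1)
 47  11001010111011001110101→1 (1)
 48  10010101110110011101011→1 (0)
 49  00101011101100111010110→0 (0)
 50  01010111011001110101100→0 (1)
 51  10101110110011101011001→1 (0)
 52  01011101100111010110010→0 (1)
 53  10111011001110101100101→1 (1)
 54  01110110011101011001011→0 (1)
 55  11101100111010110010111→1 (0)
 56  11011001110101100101110→1 (1)
 57  10110011101011001011101→1 (1)
 58  01100111010110010111011→0 (1)

11100000001000010101010111001000000101111101100110010101110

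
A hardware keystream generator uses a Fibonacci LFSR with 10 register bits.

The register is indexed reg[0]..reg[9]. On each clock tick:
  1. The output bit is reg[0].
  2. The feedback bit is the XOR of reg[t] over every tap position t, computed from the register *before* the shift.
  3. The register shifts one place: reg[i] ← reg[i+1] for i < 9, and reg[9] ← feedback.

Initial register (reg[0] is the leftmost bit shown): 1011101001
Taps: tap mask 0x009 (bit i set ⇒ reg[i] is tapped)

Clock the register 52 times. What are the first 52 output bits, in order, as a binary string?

step | reg (before) | out | fb
   0 | 1011101001 | 1 | 0
   1 | 0111010010 | 0 | 1
   2 | 1110100101 | 1 | 1
   3 | 1101001011 | 1 | 0
   4 | 1010010110 | 1 | 1
   5 | 0100101101 | 0 | 0
   6 | 1001011010 | 1 | 0
   7 | 0010110100 | 0 | 0
   8 | 0101101000 | 0 | 1
   9 | 1011010001 | 1 | 0
  10 | 0110100010 | 0 | 0
  11 | 1101000100 | 1 | 0
  12 | 1010001000 | 1 | 1
  13 | 0100010001 | 0 | 0
  14 | 1000100010 | 1 | 1
  15 | 0001000101 | 0 | 1
  16 | 0010001011 | 0 | 0
  17 | 0100010110 | 0 | 0
  18 | 1000101100 | 1 | 1
  19 | 0001011001 | 0 | 1
  20 | 0010110011 | 0 | 0
  21 | 0101100110 | 0 | 1
  22 | 1011001101 | 1 | 0
  23 | 0110011010 | 0 | 0
  24 | 1100110100 | 1 | 1
  25 | 1001101001 | 1 | 0
  26 | 0011010010 | 0 | 1
  27 | 0110100101 | 0 | 0
  28 | 1101001010 | 1 | 0
  29 | 1010010100 | 1 | 1
  30 | 0100101001 | 0 | 0
  31 | 1001010010 | 1 | 0
  32 | 0010100100 | 0 | 0
  33 | 0101001000 | 0 | 1
  34 | 1010010001 | 1 | 1
  35 | 0100100011 | 0 | 0
  36 | 1001000110 | 1 | 0
  37 | 0010001100 | 0 | 0
  38 | 0100011000 | 0 | 0
  39 | 1000110000 | 1 | 1
  40 | 0001100001 | 0 | 1
  41 | 0011000011 | 0 | 1
  42 | 0110000111 | 0 | 0
  43 | 1100001110 | 1 | 1
  44 | 1000011101 | 1 | 1
  45 | 0000111011 | 0 | 0
  46 | 0001110110 | 0 | 1
  47 | 0011101101 | 0 | 1
  48 | 0111011011 | 0 | 1
  49 | 1110110111 | 1 | 1
  50 | 1101101111 | 1 | 0
  51 | 1011011110 | 1 | 0

1011101001011010001000101100110100101001000110000111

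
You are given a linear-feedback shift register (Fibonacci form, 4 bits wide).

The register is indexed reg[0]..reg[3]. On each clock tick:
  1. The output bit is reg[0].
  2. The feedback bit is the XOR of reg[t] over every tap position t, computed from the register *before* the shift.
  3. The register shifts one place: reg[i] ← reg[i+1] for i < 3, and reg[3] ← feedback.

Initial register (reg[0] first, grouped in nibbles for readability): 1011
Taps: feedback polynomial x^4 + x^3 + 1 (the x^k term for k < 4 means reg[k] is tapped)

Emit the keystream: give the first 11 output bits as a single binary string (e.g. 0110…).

k : reg_k → out_k, fb_k
0: 1011 → 1, fb=0
1: 0110 → 0, fb=0
2: 1100 → 1, fb=1
3: 1001 → 1, fb=0
4: 0010 → 0, fb=0
5: 0100 → 0, fb=0
6: 1000 → 1, fb=1
7: 0001 → 0, fb=1
8: 0011 → 0, fb=1
9: 0111 → 0, fb=1
10: 1111 → 1, fb=0

10110010001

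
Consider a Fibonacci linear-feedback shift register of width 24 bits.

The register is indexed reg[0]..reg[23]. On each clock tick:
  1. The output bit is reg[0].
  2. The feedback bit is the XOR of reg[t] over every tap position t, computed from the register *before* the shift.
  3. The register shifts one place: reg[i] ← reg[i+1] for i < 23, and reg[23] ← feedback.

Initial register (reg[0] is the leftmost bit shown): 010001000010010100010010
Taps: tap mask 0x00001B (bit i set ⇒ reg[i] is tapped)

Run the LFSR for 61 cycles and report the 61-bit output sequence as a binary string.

0100010000100101000100101010111100010110100010000111100011100

tick  register→output (feedback)
  0  010001000010010100010010→0 (1)
  1  100010000100101000100101→1 (0)
  2  000100001001010001001010→0 (1)
  3  001000010010100010010101→0 (0)
  4  010000100101000100101010→0 (1)
  5  100001001010001001010101→1 (1)
  6  000010010100010010101011→0 (1)
  7  000100101000100101010111→0 (1)
  8  001001010001001010101111→0 (0)
  9  010010100010010101011110→0 (0)
 10  100101000100101010111100→1 (0)
 11  001010001001010101111000→0 (1)
 12  010100010010101011110001→0 (0)
 13  101000100101010111100010→1 (1)
 14  010001001010101111000101→0 (1)
 15  100010010101011110001011→1 (0)
 16  000100101010111100010110→0 (1)
 17  001001010101111000101101→0 (0)
 18  010010101011110001011010→0 (0)
 19  100101010111100010110100→1 (0)
 20  001010101111000101101000→0 (1)
 21  010101011110001011010001→0 (0)
 22  101010111100010110100010→1 (0)
 23  010101111000101101000100→0 (0)
 24  101011110001011010001000→1 (0)
 25  010111100010110100010000→0 (1)
 26  101111000101101000100001→1 (1)
 27  011110001011010001000011→0 (1)
 28  111100010110100010000111→1 (1)
 29  111000101101000100001111→1 (0)
 30  110001011010001000011110→1 (0)
 31  100010110100010000111100→1 (0)
 32  000101101000100001111000→0 (1)
 33  001011010001000011110001→0 (1)
 34  010110100010000111100011→0 (1)
 35  101101000100001111000111→1 (0)
 36  011010001000011110001110→0 (0)
 37  110100010000111100011100→1 (1)
 38  101000100001111000111001→1 (1)
 39  010001000011110001110011→0 (1)
 40  100010000111100011100111→1 (0)
 41  000100001111000111001110→0 (1)
 42  001000011110001110011101→0 (0)
 43  010000111100011100111010→0 (1)
 44  100001111000111001110101→1 (1)
 45  000011110001110011101011→0 (1)
 46  000111100011100111010111→0 (0)
 47  001111000111001110101110→0 (0)
 48  011110001110011101011100→0 (1)
 49  111100011100111010111001→1 (1)
 50  111000111001110101110011→1 (0)
 51  110001110011101011100110→1 (0)
 52  100011100111010111001100→1 (0)
 53  000111001110101110011000→0 (0)
 54  001110011101011100110000→0 (0)
 55  011100111010111001100000→0 (0)
 56  111001110101110011000000→1 (0)
 57  110011101011100110000000→1 (1)
 58  100111010111001100000001→1 (1)
 59  001110101110011000000011→0 (0)
 60  011101011100110000000110→0 (0)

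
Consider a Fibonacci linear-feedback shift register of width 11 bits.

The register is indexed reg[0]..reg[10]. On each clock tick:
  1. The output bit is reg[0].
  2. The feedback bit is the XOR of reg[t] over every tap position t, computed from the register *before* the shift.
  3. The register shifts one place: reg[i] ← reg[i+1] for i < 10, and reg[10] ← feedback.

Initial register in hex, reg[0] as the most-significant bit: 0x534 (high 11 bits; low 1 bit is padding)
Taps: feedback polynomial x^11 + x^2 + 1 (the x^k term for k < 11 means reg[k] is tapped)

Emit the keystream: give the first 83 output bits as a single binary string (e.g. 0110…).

k : reg_k → out_k, fb_k
0: 01010011010 → 0, fb=0
1: 10100110100 → 1, fb=0
2: 01001101000 → 0, fb=0
3: 10011010000 → 1, fb=1
4: 00110100001 → 0, fb=1
5: 01101000011 → 0, fb=1
6: 11010000111 → 1, fb=1
7: 10100001111 → 1, fb=0
8: 01000011110 → 0, fb=0
9: 10000111100 → 1, fb=1
10: 00001111001 → 0, fb=0
11: 00011110010 → 0, fb=0
12: 00111100100 → 0, fb=1
13: 01111001001 → 0, fb=1
14: 11110010011 → 1, fb=0
15: 11100100110 → 1, fb=0
16: 11001001100 → 1, fb=1
17: 10010011001 → 1, fb=1
18: 00100110011 → 0, fb=1
19: 01001100111 → 0, fb=0
20: 10011001110 → 1, fb=1
21: 00110011101 → 0, fb=1
22: 01100111011 → 0, fb=1
23: 11001110111 → 1, fb=1
24: 10011101111 → 1, fb=1
25: 00111011111 → 0, fb=1
26: 01110111111 → 0, fb=1
27: 11101111111 → 1, fb=0
28: 11011111110 → 1, fb=1
29: 10111111101 → 1, fb=0
30: 01111111010 → 0, fb=1
31: 11111110101 → 1, fb=0
32: 11111101010 → 1, fb=0
33: 11111010100 → 1, fb=0
34: 11110101000 → 1, fb=0
35: 11101010000 → 1, fb=0
36: 11010100000 → 1, fb=1
37: 10101000001 → 1, fb=0
38: 01010000010 → 0, fb=0
39: 10100000100 → 1, fb=0
40: 01000001000 → 0, fb=0
41: 10000010000 → 1, fb=1
42: 00000100001 → 0, fb=0
43: 00001000010 → 0, fb=0
44: 00010000100 → 0, fb=0
45: 00100001000 → 0, fb=1
46: 01000010001 → 0, fb=0
47: 10000100010 → 1, fb=1
48: 00001000101 → 0, fb=0
49: 00010001010 → 0, fb=0
50: 00100010100 → 0, fb=1
51: 01000101001 → 0, fb=0
52: 10001010010 → 1, fb=1
53: 00010100101 → 0, fb=0
54: 00101001010 → 0, fb=1
55: 01010010101 → 0, fb=0
56: 10100101010 → 1, fb=0
57: 01001010100 → 0, fb=0
58: 10010101000 → 1, fb=1
59: 00101010001 → 0, fb=1
60: 01010100011 → 0, fb=0
61: 10101000110 → 1, fb=0
62: 01010001100 → 0, fb=0
63: 10100011000 → 1, fb=0
64: 01000110000 → 0, fb=0
65: 10001100000 → 1, fb=1
66: 00011000001 → 0, fb=0
67: 00110000010 → 0, fb=1
68: 01100000101 → 0, fb=1
69: 11000001011 → 1, fb=1
70: 10000010111 → 1, fb=1
71: 00000101111 → 0, fb=0
72: 00001011110 → 0, fb=0
73: 00010111100 → 0, fb=0
74: 00101111000 → 0, fb=1
75: 01011110001 → 0, fb=0
76: 10111100010 → 1, fb=0
77: 01111000100 → 0, fb=1
78: 11110001001 → 1, fb=0
79: 11100010010 → 1, fb=0
80: 11000100100 → 1, fb=1
81: 10001001001 → 1, fb=1
82: 00010010011 → 0, fb=0

01010011010000111100100110011101111111010100000100001000101001010100011000001011110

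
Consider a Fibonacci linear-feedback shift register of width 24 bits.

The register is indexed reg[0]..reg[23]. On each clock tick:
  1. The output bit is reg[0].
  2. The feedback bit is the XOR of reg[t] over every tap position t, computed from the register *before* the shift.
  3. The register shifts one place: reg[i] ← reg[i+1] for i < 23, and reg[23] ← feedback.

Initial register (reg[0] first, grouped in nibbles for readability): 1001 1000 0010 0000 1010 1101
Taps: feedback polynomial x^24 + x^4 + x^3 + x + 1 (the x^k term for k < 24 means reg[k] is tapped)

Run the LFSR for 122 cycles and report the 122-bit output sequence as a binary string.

tick  register→output (feedback)
  0  100110000010000010101101→1 (1)
  1  001100000100000101011011→0 (1)
  2  011000001000001010110111→0 (1)
  3  110000010000010101101111→1 (0)
  4  100000100000101011011110→1 (1)
  5  000001000001010110111101→0 (0)
  6  000010000010101101111010→0 (1)
  7  000100000101011011110101→0 (1)
  8  001000001010110111101011→0 (0)
  9  010000010101101111010110→0 (1)
 10  100000101011011110101101→1 (1)
 11  000001010110111101011011→0 (0)
 12  000010101101111010110110→0 (1)
 13  000101011011110101101101→0 (1)
 14  001010110111101011011011→0 (1)
 15  010101101111010110110111→0 (0)
 16  101011011110101101101110→1 (0)
 17  010110111101011011011100→0 (1)
 18  101101111010110110111001→1 (0)
 19  011011110101101101110010→0 (0)
 20  110111101011011011100100→1 (0)
 21  101111010110110111001000→1 (1)
 22  011110101101101110010001→0 (1)
 23  111101011011011100100011→1 (1)
 24  111010110110111001000111→1 (1)
 25  110101101101110010001111→1 (1)
 26  101011011011100100011111→1 (0)
 27  010110110111001000111110→0 (1)
 28  101101101110010001111101→1 (0)
 29  011011011100100011111010→0 (0)
 30  110110111001000111110100→1 (0)
 31  101101110010001111101000→1 (0)
 32  011011100100011111010000→0 (0)
 33  110111001000111110100000→1 (0)
 34  101110010001111101000000→1 (1)
 35  011100100011111010000001→0 (0)
 36  111001000111110100000010→1 (0)
 37  110010001111101000000100→1 (1)
 38  100100011111010000001001→1 (0)
 39  001000111110100000010010→0 (0)
 40  010001111101000000100100→0 (1)
 41  100011111010000001001001→1 (0)
 42  000111110100000010010010→0 (0)
 43  001111101000000100100100→0 (0)
 44  011111010000001001001000→0 (1)
 45  111110100000010010010001→1 (0)
 46  111101000000100100100010→1 (1)
 47  111010000001001001000101→1 (1)
 48  110100000010010010001011→1 (1)
 49  101000000100100100010111→1 (1)
 50  010000001001001000101111→0 (1)
 51  100000010010010001011111→1 (1)
 52  000000100100100010111111→0 (0)
 53  000001001001000101111110→0 (0)
 54  000010010010001011111100→0 (1)
 55  000100100100010111111001→0 (1)
 56  001001001000101111110011→0 (0)
 57  010010010001011111100110→0 (0)
 58  100100100010111111001100→1 (0)
 59  001001000101111110011000→0 (0)
 60  010010001011111100110000→0 (0)
 61  100100010111111001100000→1 (0)
 62  001000101111110011000000→0 (0)
 63  010001011111100110000000→0 (1)
 64  100010111111001100000001→1 (0)
 65  000101111110011000000010→0 (1)
 66  001011111100110000000101→0 (1)
 67  010111111001100000001011→0 (1)
 68  101111110011000000010111→1 (1)
 69  011111100110000000101111→0 (1)
 70  111111001100000001011111→1 (0)
 71  111110011000000010111110→1 (0)
 72  111100110000000101111100→1 (1)
 73  111001100000001011111001→1 (0)
 74  110011000000010111110010→1 (1)
 75  100110000000101111100101→1 (1)
 76  001100000001011111001011→0 (1)
 77  011000000010111110010111→0 (1)
 78  110000000101111100101111→1 (0)
 79  100000001011111001011110→1 (1)
 80  000000010111110010111101→0 (0)
 81  000000101111100101111010→0 (0)
 82  000001011111001011110100→0 (0)
 83  000010111110010111101000→0 (1)
 84  000101111100101111010001→0 (1)
 85  001011111001011110100011→0 (1)
 86  010111110010111101000111→0 (1)
 87  101111100101111010001111→1 (1)
 88  011111001011110100011111→0 (1)
 89  111110010111101000111111→1 (0)
 90  111100101111010001111110→1 (1)
 91  111001011110100011111101→1 (0)
 92  110010111101000111111010→1 (1)
 93  100101111010001111110101→1 (0)
 94  001011110100011111101010→0 (1)
 95  010111101000111111010101→0 (1)
 96  101111010001111110101011→1 (1)
 97  011110100011111101010111→0 (1)
 98  111101000111111010101111→1 (1)
 99  111010001111110101011111→1 (1)
100  110100011111101010111111→1 (1)
101  101000111111010101111111→1 (1)
102  010001111110101011111111→0 (1)
103  100011111101010111111111→1 (0)
104  000111111010101111111110→0 (0)
105  001111110101011111111100→0 (0)
106  011111101010111111111000→0 (1)
107  111111010101111111110001→1 (0)
108  111110101011111111100010→1 (0)
109  111101010111111111000100→1 (1)
110  111010101111111110001001→1 (1)
111  110101011111111100010011→1 (1)
112  101010111111111000100111→1 (0)
113  010101111111110001001110→0 (0)
114  101011111111100010011100→1 (0)
115  010111111111000100111000→0 (1)
116  101111111110001001110001→1 (1)
117  011111111100010011100011→0 (1)
118  111111111000100111000111→1 (0)
119  111111110001001110001110→1 (0)
120  111111100010011100011100→1 (0)
121  111111000100111000111000→1 (0)

10011000001000001010110111101011011011100100011111010000001001001000101111110011000000010111110010111101000111111010101111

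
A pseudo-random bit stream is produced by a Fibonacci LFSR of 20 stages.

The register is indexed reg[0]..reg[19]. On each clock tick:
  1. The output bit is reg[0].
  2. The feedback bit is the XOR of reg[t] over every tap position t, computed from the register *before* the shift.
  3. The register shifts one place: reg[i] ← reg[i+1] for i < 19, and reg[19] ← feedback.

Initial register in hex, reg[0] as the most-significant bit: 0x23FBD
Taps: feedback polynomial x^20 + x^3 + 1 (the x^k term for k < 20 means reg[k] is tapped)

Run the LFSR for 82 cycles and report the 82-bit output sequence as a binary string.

0010001111111011110100111100001001010100110111010000111100100011010101110110001110

k : reg_k → out_k, fb_k
0: 00100011111110111101 → 0, fb=0
1: 01000111111101111010 → 0, fb=0
2: 10001111111011110100 → 1, fb=1
3: 00011111110111101001 → 0, fb=1
4: 00111111101111010011 → 0, fb=1
5: 01111111011110100111 → 0, fb=1
6: 11111110111101001111 → 1, fb=0
7: 11111101111010011110 → 1, fb=0
8: 11111011110100111100 → 1, fb=0
9: 11110111101001111000 → 1, fb=0
10: 11101111010011110000 → 1, fb=1
11: 11011110100111100001 → 1, fb=0
12: 10111101001111000010 → 1, fb=0
13: 01111010011110000100 → 0, fb=1
14: 11110100111100001001 → 1, fb=0
15: 11101001111000010010 → 1, fb=1
16: 11010011110000100101 → 1, fb=0
17: 10100111100001001010 → 1, fb=1
18: 01001111000010010101 → 0, fb=0
19: 10011110000100101010 → 1, fb=0
20: 00111100001001010100 → 0, fb=1
21: 01111000010010101001 → 0, fb=1
22: 11110000100101010011 → 1, fb=0
23: 11100001001010100110 → 1, fb=1
24: 11000010010101001101 → 1, fb=1
25: 10000100101010011011 → 1, fb=1
26: 00001001010100110111 → 0, fb=0
27: 00010010101001101110 → 0, fb=1
28: 00100101010011011101 → 0, fb=0
29: 01001010100110111010 → 0, fb=0
30: 10010101001101110100 → 1, fb=0
31: 00101010011011101000 → 0, fb=0
32: 01010100110111010000 → 0, fb=1
33: 10101001101110100001 → 1, fb=1
34: 01010011011101000011 → 0, fb=1
35: 10100110111010000111 → 1, fb=1
36: 01001101110100001111 → 0, fb=0
37: 10011011101000011110 → 1, fb=0
38: 00110111010000111100 → 0, fb=1
39: 01101110100001111001 → 0, fb=0
40: 11011101000011110010 → 1, fb=0
41: 10111010000111100100 → 1, fb=0
42: 01110100001111001000 → 0, fb=1
43: 11101000011110010001 → 1, fb=1
44: 11010000111100100011 → 1, fb=0
45: 10100001111001000110 → 1, fb=1
46: 01000011110010001101 → 0, fb=0
47: 10000111100100011010 → 1, fb=1
48: 00001111001000110101 → 0, fb=0
49: 00011110010001101010 → 0, fb=1
50: 00111100100011010101 → 0, fb=1
51: 01111001000110101011 → 0, fb=1
52: 11110010001101010111 → 1, fb=0
53: 11100100011010101110 → 1, fb=1
54: 11001000110101011101 → 1, fb=1
55: 10010001101010111011 → 1, fb=0
56: 00100011010101110110 → 0, fb=0
57: 01000110101011101100 → 0, fb=0
58: 10001101010111011000 → 1, fb=1
59: 00011010101110110001 → 0, fb=1
60: 00110101011101100011 → 0, fb=1
61: 01101010111011000111 → 0, fb=0
62: 11010101110110001110 → 1, fb=0
63: 10101011101100011100 → 1, fb=1
64: 01010111011000111001 → 0, fb=1
65: 10101110110001110011 → 1, fb=1
66: 01011101100011100111 → 0, fb=1
67: 10111011000111001111 → 1, fb=0
68: 01110110001110011110 → 0, fb=1
69: 11101100011100111101 → 1, fb=1
70: 11011000111001111011 → 1, fb=0
71: 10110001110011110110 → 1, fb=0
72: 01100011100111101100 → 0, fb=0
73: 11000111001111011000 → 1, fb=1
74: 10001110011110110001 → 1, fb=1
75: 00011100111101100011 → 0, fb=1
76: 00111001111011000111 → 0, fb=1
77: 01110011110110001111 → 0, fb=1
78: 11100111101100011111 → 1, fb=1
79: 11001111011000111111 → 1, fb=1
80: 10011110110001111111 → 1, fb=0
81: 00111101100011111110 → 0, fb=1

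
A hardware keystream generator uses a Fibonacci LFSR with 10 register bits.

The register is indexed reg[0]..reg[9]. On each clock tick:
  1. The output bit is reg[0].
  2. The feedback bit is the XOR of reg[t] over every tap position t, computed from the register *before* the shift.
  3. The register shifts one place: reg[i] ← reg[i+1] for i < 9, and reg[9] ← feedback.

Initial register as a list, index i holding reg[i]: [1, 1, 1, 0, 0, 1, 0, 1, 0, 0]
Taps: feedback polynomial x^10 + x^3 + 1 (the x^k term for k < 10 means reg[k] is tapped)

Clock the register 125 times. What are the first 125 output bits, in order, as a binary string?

k : reg_k → out_k, fb_k
0: 1110010100 → 1, fb=1
1: 1100101001 → 1, fb=1
2: 1001010011 → 1, fb=0
3: 0010100110 → 0, fb=0
4: 0101001100 → 0, fb=1
5: 1010011001 → 1, fb=1
6: 0100110011 → 0, fb=0
7: 1001100110 → 1, fb=0
8: 0011001100 → 0, fb=1
9: 0110011001 → 0, fb=0
10: 1100110010 → 1, fb=1
11: 1001100101 → 1, fb=0
12: 0011001010 → 0, fb=1
13: 0110010101 → 0, fb=0
14: 1100101010 → 1, fb=1
15: 1001010101 → 1, fb=0
16: 0010101010 → 0, fb=0
17: 0101010100 → 0, fb=1
18: 1010101001 → 1, fb=1
19: 0101010011 → 0, fb=1
20: 1010100111 → 1, fb=1
21: 0101001111 → 0, fb=1
22: 1010011111 → 1, fb=1
23: 0100111111 → 0, fb=0
24: 1001111110 → 1, fb=0
25: 0011111100 → 0, fb=1
26: 0111111001 → 0, fb=1
27: 1111110011 → 1, fb=0
28: 1111100110 → 1, fb=0
29: 1111001100 → 1, fb=0
30: 1110011000 → 1, fb=1
31: 1100110001 → 1, fb=1
32: 1001100011 → 1, fb=0
33: 0011000110 → 0, fb=1
34: 0110001101 → 0, fb=0
35: 1100011010 → 1, fb=1
36: 1000110101 → 1, fb=1
37: 0001101011 → 0, fb=1
38: 0011010111 → 0, fb=1
39: 0110101111 → 0, fb=0
40: 1101011110 → 1, fb=0
41: 1010111100 → 1, fb=1
42: 0101111001 → 0, fb=1
43: 1011110011 → 1, fb=0
44: 0111100110 → 0, fb=1
45: 1111001101 → 1, fb=0
46: 1110011010 → 1, fb=1
47: 1100110101 → 1, fb=1
48: 1001101011 → 1, fb=0
49: 0011010110 → 0, fb=1
50: 0110101101 → 0, fb=0
51: 1101011010 → 1, fb=0
52: 1010110100 → 1, fb=1
53: 0101101001 → 0, fb=1
54: 1011010011 → 1, fb=0
55: 0110100110 → 0, fb=0
56: 1101001100 → 1, fb=0
57: 1010011000 → 1, fb=1
58: 0100110001 → 0, fb=0
59: 1001100010 → 1, fb=0
60: 0011000100 → 0, fb=1
61: 0110001001 → 0, fb=0
62: 1100010010 → 1, fb=1
63: 1000100101 → 1, fb=1
64: 0001001011 → 0, fb=1
65: 0010010111 → 0, fb=0
66: 0100101110 → 0, fb=0
67: 1001011100 → 1, fb=0
68: 0010111000 → 0, fb=0
69: 0101110000 → 0, fb=1
70: 1011100001 → 1, fb=0
71: 0111000010 → 0, fb=1
72: 1110000101 → 1, fb=1
73: 1100001011 → 1, fb=1
74: 1000010111 → 1, fb=1
75: 0000101111 → 0, fb=0
76: 0001011110 → 0, fb=1
77: 0010111101 → 0, fb=0
78: 0101111010 → 0, fb=1
79: 1011110101 → 1, fb=0
80: 0111101010 → 0, fb=1
81: 1111010101 → 1, fb=0
82: 1110101010 → 1, fb=1
83: 1101010101 → 1, fb=0
84: 1010101010 → 1, fb=1
85: 0101010101 → 0, fb=1
86: 1010101011 → 1, fb=1
87: 0101010111 → 0, fb=1
88: 1010101111 → 1, fb=1
89: 0101011111 → 0, fb=1
90: 1010111111 → 1, fb=1
91: 0101111111 → 0, fb=1
92: 1011111111 → 1, fb=0
93: 0111111110 → 0, fb=1
94: 1111111101 → 1, fb=0
95: 1111111010 → 1, fb=0
96: 1111110100 → 1, fb=0
97: 1111101000 → 1, fb=0
98: 1111010000 → 1, fb=0
99: 1110100000 → 1, fb=1
100: 1101000001 → 1, fb=0
101: 1010000010 → 1, fb=1
102: 0100000101 → 0, fb=0
103: 1000001010 → 1, fb=1
104: 0000010101 → 0, fb=0
105: 0000101010 → 0, fb=0
106: 0001010100 → 0, fb=1
107: 0010101001 → 0, fb=0
108: 0101010010 → 0, fb=1
109: 1010100101 → 1, fb=1
110: 0101001011 → 0, fb=1
111: 1010010111 → 1, fb=1
112: 0100101111 → 0, fb=0
113: 1001011110 → 1, fb=0
114: 0010111100 → 0, fb=0
115: 0101111000 → 0, fb=1
116: 1011110001 → 1, fb=0
117: 0111100010 → 0, fb=1
118: 1111000101 → 1, fb=0
119: 1110001010 → 1, fb=1
120: 1100010101 → 1, fb=1
121: 1000101011 → 1, fb=1
122: 0001010111 → 0, fb=1
123: 0010101111 → 0, fb=0
124: 0101011110 → 0, fb=1

11100101001100110010101010011111100110001101011110011010110100110001001011100001011110101010101111111101000001010100101111000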